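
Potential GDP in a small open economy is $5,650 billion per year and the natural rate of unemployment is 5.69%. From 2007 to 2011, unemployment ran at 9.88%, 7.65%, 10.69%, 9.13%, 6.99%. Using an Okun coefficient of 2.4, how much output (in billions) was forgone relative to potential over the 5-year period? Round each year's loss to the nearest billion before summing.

Year 2007: gap = -2.4 × (9.88 - 5.69) = -10.056%, loss ≈ 5650 × 10.056/100 ≈ 568.
Year 2008: gap = -2.4 × (7.65 - 5.69) = -4.704%, loss ≈ 5650 × 4.704/100 ≈ 266.
Year 2009: gap = -2.4 × (10.69 - 5.69) = -12%, loss ≈ 5650 × 12/100 ≈ 678.
Year 2010: gap = -2.4 × (9.13 - 5.69) = -8.256%, loss ≈ 5650 × 8.256/100 ≈ 466.
Year 2011: gap = -2.4 × (6.99 - 5.69) = -3.12%, loss ≈ 5650 × 3.12/100 ≈ 176.
Total lost output = 568 + 266 + 678 + 466 + 176 = 2154 billion.

$2,154 billion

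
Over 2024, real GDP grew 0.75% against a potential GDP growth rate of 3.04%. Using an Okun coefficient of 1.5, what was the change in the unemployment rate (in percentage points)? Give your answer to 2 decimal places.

1.53 percentage points

Growth-rate Okun's law: g_Y = g_Y* - β × Δu, so Δu = (g_Y* - g_Y)/β.
Δu = (3.04 - 0.75)/1.5 = 2.29/1.5 = 1.53 percentage points.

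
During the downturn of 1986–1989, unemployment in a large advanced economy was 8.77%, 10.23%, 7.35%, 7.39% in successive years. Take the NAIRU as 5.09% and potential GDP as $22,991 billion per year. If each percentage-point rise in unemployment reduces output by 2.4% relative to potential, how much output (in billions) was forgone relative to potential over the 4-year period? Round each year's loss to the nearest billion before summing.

Year 1986: gap = -2.4 × (8.77 - 5.09) = -8.832%, loss ≈ 22991 × 8.832/100 ≈ 2031.
Year 1987: gap = -2.4 × (10.23 - 5.09) = -12.336%, loss ≈ 22991 × 12.336/100 ≈ 2836.
Year 1988: gap = -2.4 × (7.35 - 5.09) = -5.424%, loss ≈ 22991 × 5.424/100 ≈ 1247.
Year 1989: gap = -2.4 × (7.39 - 5.09) = -5.52%, loss ≈ 22991 × 5.52/100 ≈ 1269.
Total lost output = 2031 + 2836 + 1247 + 1269 = 7383 billion.

$7,383 billion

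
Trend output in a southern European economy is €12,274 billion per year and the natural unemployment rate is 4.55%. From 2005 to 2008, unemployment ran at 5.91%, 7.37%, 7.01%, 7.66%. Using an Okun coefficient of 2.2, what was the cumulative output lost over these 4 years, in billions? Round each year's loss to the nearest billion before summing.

€2,632 billion

Year 2005: gap = -2.2 × (5.91 - 4.55) = -2.992%, loss ≈ 12274 × 2.992/100 ≈ 367.
Year 2006: gap = -2.2 × (7.37 - 4.55) = -6.204%, loss ≈ 12274 × 6.204/100 ≈ 761.
Year 2007: gap = -2.2 × (7.01 - 4.55) = -5.412%, loss ≈ 12274 × 5.412/100 ≈ 664.
Year 2008: gap = -2.2 × (7.66 - 4.55) = -6.842%, loss ≈ 12274 × 6.842/100 ≈ 840.
Total lost output = 367 + 761 + 664 + 840 = 2632 billion.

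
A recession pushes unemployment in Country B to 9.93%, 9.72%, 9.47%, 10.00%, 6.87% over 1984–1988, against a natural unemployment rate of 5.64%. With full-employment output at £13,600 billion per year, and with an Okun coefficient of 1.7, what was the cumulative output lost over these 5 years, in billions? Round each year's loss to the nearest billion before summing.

£4,112 billion

Year 1984: gap = -1.7 × (9.93 - 5.64) = -7.293%, loss ≈ 13600 × 7.293/100 ≈ 992.
Year 1985: gap = -1.7 × (9.72 - 5.64) = -6.936%, loss ≈ 13600 × 6.936/100 ≈ 943.
Year 1986: gap = -1.7 × (9.47 - 5.64) = -6.511%, loss ≈ 13600 × 6.511/100 ≈ 885.
Year 1987: gap = -1.7 × (10 - 5.64) = -7.412%, loss ≈ 13600 × 7.412/100 ≈ 1008.
Year 1988: gap = -1.7 × (6.87 - 5.64) = -2.091%, loss ≈ 13600 × 2.091/100 ≈ 284.
Total lost output = 992 + 943 + 885 + 1008 + 284 = 4112 billion.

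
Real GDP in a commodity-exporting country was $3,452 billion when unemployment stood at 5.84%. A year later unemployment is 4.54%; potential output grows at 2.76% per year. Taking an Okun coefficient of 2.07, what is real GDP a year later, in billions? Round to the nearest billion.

$3,640 billion

Δu = 4.54 - 5.84 = -1.3 points.
Okun's law (growth form): g_Y = g_Y* - β × Δu = 2.76 - 2.07 × (-1.30) = 2.76 + 2.691 = 5.451%.
Real GDP in the next year = 3452 × (1 + 5.451/100) = 3452 × 1.05451 ≈ 3640 billion.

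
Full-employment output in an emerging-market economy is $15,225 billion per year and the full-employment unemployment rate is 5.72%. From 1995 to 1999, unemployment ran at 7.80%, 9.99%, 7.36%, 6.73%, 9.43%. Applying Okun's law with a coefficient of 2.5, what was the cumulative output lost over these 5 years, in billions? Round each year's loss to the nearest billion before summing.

Year 1995: gap = -2.5 × (7.8 - 5.72) = -5.2%, loss ≈ 15225 × 5.2/100 ≈ 792.
Year 1996: gap = -2.5 × (9.99 - 5.72) = -10.675%, loss ≈ 15225 × 10.675/100 ≈ 1625.
Year 1997: gap = -2.5 × (7.36 - 5.72) = -4.1%, loss ≈ 15225 × 4.1/100 ≈ 624.
Year 1998: gap = -2.5 × (6.73 - 5.72) = -2.525%, loss ≈ 15225 × 2.525/100 ≈ 384.
Year 1999: gap = -2.5 × (9.43 - 5.72) = -9.275%, loss ≈ 15225 × 9.275/100 ≈ 1412.
Total lost output = 792 + 1625 + 624 + 384 + 1412 = 4837 billion.

$4,837 billion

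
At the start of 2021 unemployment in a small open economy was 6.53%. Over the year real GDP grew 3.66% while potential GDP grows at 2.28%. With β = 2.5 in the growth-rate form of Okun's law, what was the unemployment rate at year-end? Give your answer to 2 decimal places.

Growth-rate Okun's law: g_Y = g_Y* - β × Δu, so Δu = (g_Y* - g_Y)/β.
Δu = (2.28 - 3.66)/2.5 = -1.38/2.5 = -0.55 percentage points.
Year-end unemployment = 6.53 - 0.55 = 5.98%.

5.98%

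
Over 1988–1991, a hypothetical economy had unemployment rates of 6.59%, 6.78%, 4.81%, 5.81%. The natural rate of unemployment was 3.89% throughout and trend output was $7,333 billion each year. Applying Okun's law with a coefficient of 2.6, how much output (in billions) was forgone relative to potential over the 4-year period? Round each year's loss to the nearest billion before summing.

$1,607 billion

Year 1988: gap = -2.6 × (6.59 - 3.89) = -7.02%, loss ≈ 7333 × 7.02/100 ≈ 515.
Year 1989: gap = -2.6 × (6.78 - 3.89) = -7.514%, loss ≈ 7333 × 7.514/100 ≈ 551.
Year 1990: gap = -2.6 × (4.81 - 3.89) = -2.392%, loss ≈ 7333 × 2.392/100 ≈ 175.
Year 1991: gap = -2.6 × (5.81 - 3.89) = -4.992%, loss ≈ 7333 × 4.992/100 ≈ 366.
Total lost output = 515 + 551 + 175 + 366 = 1607 billion.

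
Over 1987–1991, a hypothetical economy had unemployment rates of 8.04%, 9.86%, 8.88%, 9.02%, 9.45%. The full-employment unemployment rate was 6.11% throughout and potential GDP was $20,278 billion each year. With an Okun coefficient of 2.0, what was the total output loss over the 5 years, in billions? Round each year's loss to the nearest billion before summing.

Year 1987: gap = -2.0 × (8.04 - 6.11) = -3.86%, loss ≈ 20278 × 3.86/100 ≈ 783.
Year 1988: gap = -2.0 × (9.86 - 6.11) = -7.5%, loss ≈ 20278 × 7.5/100 ≈ 1521.
Year 1989: gap = -2.0 × (8.88 - 6.11) = -5.54%, loss ≈ 20278 × 5.54/100 ≈ 1123.
Year 1990: gap = -2.0 × (9.02 - 6.11) = -5.82%, loss ≈ 20278 × 5.82/100 ≈ 1180.
Year 1991: gap = -2.0 × (9.45 - 6.11) = -6.68%, loss ≈ 20278 × 6.68/100 ≈ 1355.
Total lost output = 783 + 1521 + 1123 + 1180 + 1355 = 5962 billion.

$5,962 billion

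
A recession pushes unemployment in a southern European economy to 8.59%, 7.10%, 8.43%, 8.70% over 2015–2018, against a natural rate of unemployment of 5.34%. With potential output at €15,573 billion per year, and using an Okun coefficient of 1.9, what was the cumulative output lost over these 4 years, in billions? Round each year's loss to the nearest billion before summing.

€3,391 billion

Year 2015: gap = -1.9 × (8.59 - 5.34) = -6.175%, loss ≈ 15573 × 6.175/100 ≈ 962.
Year 2016: gap = -1.9 × (7.1 - 5.34) = -3.344%, loss ≈ 15573 × 3.344/100 ≈ 521.
Year 2017: gap = -1.9 × (8.43 - 5.34) = -5.871%, loss ≈ 15573 × 5.871/100 ≈ 914.
Year 2018: gap = -1.9 × (8.7 - 5.34) = -6.384%, loss ≈ 15573 × 6.384/100 ≈ 994.
Total lost output = 962 + 521 + 914 + 994 = 3391 billion.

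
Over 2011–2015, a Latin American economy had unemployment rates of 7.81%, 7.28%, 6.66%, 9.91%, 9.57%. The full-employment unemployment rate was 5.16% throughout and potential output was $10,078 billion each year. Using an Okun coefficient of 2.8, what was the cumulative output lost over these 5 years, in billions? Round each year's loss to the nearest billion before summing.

Year 2011: gap = -2.8 × (7.81 - 5.16) = -7.42%, loss ≈ 10078 × 7.42/100 ≈ 748.
Year 2012: gap = -2.8 × (7.28 - 5.16) = -5.936%, loss ≈ 10078 × 5.936/100 ≈ 598.
Year 2013: gap = -2.8 × (6.66 - 5.16) = -4.2%, loss ≈ 10078 × 4.2/100 ≈ 423.
Year 2014: gap = -2.8 × (9.91 - 5.16) = -13.3%, loss ≈ 10078 × 13.3/100 ≈ 1340.
Year 2015: gap = -2.8 × (9.57 - 5.16) = -12.348%, loss ≈ 10078 × 12.348/100 ≈ 1244.
Total lost output = 748 + 598 + 423 + 1340 + 1244 = 4353 billion.

$4,353 billion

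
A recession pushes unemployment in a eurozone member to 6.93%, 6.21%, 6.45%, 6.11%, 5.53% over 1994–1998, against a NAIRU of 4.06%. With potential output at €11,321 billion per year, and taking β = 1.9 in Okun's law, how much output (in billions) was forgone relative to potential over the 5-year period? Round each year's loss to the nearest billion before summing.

€2,350 billion

Year 1994: gap = -1.9 × (6.93 - 4.06) = -5.453%, loss ≈ 11321 × 5.453/100 ≈ 617.
Year 1995: gap = -1.9 × (6.21 - 4.06) = -4.085%, loss ≈ 11321 × 4.085/100 ≈ 462.
Year 1996: gap = -1.9 × (6.45 - 4.06) = -4.541%, loss ≈ 11321 × 4.541/100 ≈ 514.
Year 1997: gap = -1.9 × (6.11 - 4.06) = -3.895%, loss ≈ 11321 × 3.895/100 ≈ 441.
Year 1998: gap = -1.9 × (5.53 - 4.06) = -2.793%, loss ≈ 11321 × 2.793/100 ≈ 316.
Total lost output = 617 + 462 + 514 + 441 + 316 = 2350 billion.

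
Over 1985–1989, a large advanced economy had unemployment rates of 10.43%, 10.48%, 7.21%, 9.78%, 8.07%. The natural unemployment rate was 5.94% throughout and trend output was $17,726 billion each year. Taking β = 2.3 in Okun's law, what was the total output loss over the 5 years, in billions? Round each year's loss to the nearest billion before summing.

$6,634 billion

Year 1985: gap = -2.3 × (10.43 - 5.94) = -10.327%, loss ≈ 17726 × 10.327/100 ≈ 1831.
Year 1986: gap = -2.3 × (10.48 - 5.94) = -10.442%, loss ≈ 17726 × 10.442/100 ≈ 1851.
Year 1987: gap = -2.3 × (7.21 - 5.94) = -2.921%, loss ≈ 17726 × 2.921/100 ≈ 518.
Year 1988: gap = -2.3 × (9.78 - 5.94) = -8.832%, loss ≈ 17726 × 8.832/100 ≈ 1566.
Year 1989: gap = -2.3 × (8.07 - 5.94) = -4.899%, loss ≈ 17726 × 4.899/100 ≈ 868.
Total lost output = 1831 + 1851 + 518 + 1566 + 868 = 6634 billion.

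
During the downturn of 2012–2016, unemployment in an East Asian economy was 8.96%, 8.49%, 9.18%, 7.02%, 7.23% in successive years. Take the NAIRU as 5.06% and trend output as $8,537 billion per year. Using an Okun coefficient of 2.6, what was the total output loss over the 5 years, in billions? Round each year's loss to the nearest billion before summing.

Year 2012: gap = -2.6 × (8.96 - 5.06) = -10.14%, loss ≈ 8537 × 10.14/100 ≈ 866.
Year 2013: gap = -2.6 × (8.49 - 5.06) = -8.918%, loss ≈ 8537 × 8.918/100 ≈ 761.
Year 2014: gap = -2.6 × (9.18 - 5.06) = -10.712%, loss ≈ 8537 × 10.712/100 ≈ 914.
Year 2015: gap = -2.6 × (7.02 - 5.06) = -5.096%, loss ≈ 8537 × 5.096/100 ≈ 435.
Year 2016: gap = -2.6 × (7.23 - 5.06) = -5.642%, loss ≈ 8537 × 5.642/100 ≈ 482.
Total lost output = 866 + 761 + 914 + 435 + 482 = 3458 billion.

$3,458 billion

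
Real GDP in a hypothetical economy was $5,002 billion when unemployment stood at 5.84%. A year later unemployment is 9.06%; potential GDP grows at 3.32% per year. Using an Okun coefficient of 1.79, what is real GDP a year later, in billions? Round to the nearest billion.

$4,880 billion

Δu = 9.06 - 5.84 = 3.22 points.
Okun's law (growth form): g_Y = g_Y* - β × Δu = 3.32 - 1.79 × (3.22) = 3.32 - 5.7638 = -2.4438%.
Real GDP in the next year = 5002 × (1 - 2.4438/100) = 5002 × 0.975562 ≈ 4880 billion.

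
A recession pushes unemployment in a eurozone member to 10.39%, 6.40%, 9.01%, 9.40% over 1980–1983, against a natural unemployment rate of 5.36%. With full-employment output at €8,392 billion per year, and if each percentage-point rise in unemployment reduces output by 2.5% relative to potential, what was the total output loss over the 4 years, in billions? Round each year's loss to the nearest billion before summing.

€2,887 billion

Year 1980: gap = -2.5 × (10.39 - 5.36) = -12.575%, loss ≈ 8392 × 12.575/100 ≈ 1055.
Year 1981: gap = -2.5 × (6.4 - 5.36) = -2.6%, loss ≈ 8392 × 2.6/100 ≈ 218.
Year 1982: gap = -2.5 × (9.01 - 5.36) = -9.125%, loss ≈ 8392 × 9.125/100 ≈ 766.
Year 1983: gap = -2.5 × (9.4 - 5.36) = -10.1%, loss ≈ 8392 × 10.1/100 ≈ 848.
Total lost output = 1055 + 218 + 766 + 848 = 2887 billion.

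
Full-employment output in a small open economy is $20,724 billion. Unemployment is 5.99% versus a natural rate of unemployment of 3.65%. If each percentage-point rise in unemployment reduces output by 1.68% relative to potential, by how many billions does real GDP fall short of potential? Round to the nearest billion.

Output gap = -1.68 × (5.99 - 3.65) = -1.68 × 2.34 = -3.9312%.
Actual GDP ≈ 20724 × 0.960688 ≈ 19909 billion, so the shortfall is 20724 - 19909 = 815 billion.

$815 billion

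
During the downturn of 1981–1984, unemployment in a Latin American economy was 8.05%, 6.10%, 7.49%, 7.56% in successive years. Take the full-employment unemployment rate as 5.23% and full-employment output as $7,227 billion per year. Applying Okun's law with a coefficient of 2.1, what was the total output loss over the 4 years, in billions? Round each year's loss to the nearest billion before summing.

$1,257 billion

Year 1981: gap = -2.1 × (8.05 - 5.23) = -5.922%, loss ≈ 7227 × 5.922/100 ≈ 428.
Year 1982: gap = -2.1 × (6.1 - 5.23) = -1.827%, loss ≈ 7227 × 1.827/100 ≈ 132.
Year 1983: gap = -2.1 × (7.49 - 5.23) = -4.746%, loss ≈ 7227 × 4.746/100 ≈ 343.
Year 1984: gap = -2.1 × (7.56 - 5.23) = -4.893%, loss ≈ 7227 × 4.893/100 ≈ 354.
Total lost output = 428 + 132 + 343 + 354 = 1257 billion.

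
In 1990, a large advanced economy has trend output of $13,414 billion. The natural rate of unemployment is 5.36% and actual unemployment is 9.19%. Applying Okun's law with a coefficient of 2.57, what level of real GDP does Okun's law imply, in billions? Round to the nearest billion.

Unemployment gap = 9.19 - 5.36 = 3.83 points, so the output gap is -2.57 × 3.83 = -9.8431%.
Actual GDP = 13414 × (1 - 9.8431/100) = 13414 × 0.901569 ≈ 12094 billion.

$12,094 billion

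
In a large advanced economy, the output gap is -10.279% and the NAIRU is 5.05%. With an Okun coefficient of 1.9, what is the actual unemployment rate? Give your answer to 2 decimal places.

10.46%

From Okun's law, u - u* = -(output gap)/β = -(-10.279)/1.9 = 5.41 points.
So u = 5.05 + 5.41 = 10.46%.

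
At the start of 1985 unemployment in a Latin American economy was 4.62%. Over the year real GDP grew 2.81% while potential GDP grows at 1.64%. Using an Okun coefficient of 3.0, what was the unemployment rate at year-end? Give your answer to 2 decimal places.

Growth-rate Okun's law: g_Y = g_Y* - β × Δu, so Δu = (g_Y* - g_Y)/β.
Δu = (1.64 - 2.81)/3.0 = -1.17/3.0 = -0.39 percentage points.
Year-end unemployment = 4.62 - 0.39 = 4.23%.

4.23%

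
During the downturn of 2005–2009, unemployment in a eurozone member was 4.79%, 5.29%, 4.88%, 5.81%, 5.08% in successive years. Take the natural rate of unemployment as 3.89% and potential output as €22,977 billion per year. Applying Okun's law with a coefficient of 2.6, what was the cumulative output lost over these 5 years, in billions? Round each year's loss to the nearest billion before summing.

Year 2005: gap = -2.6 × (4.79 - 3.89) = -2.34%, loss ≈ 22977 × 2.34/100 ≈ 538.
Year 2006: gap = -2.6 × (5.29 - 3.89) = -3.64%, loss ≈ 22977 × 3.64/100 ≈ 836.
Year 2007: gap = -2.6 × (4.88 - 3.89) = -2.574%, loss ≈ 22977 × 2.574/100 ≈ 591.
Year 2008: gap = -2.6 × (5.81 - 3.89) = -4.992%, loss ≈ 22977 × 4.992/100 ≈ 1147.
Year 2009: gap = -2.6 × (5.08 - 3.89) = -3.094%, loss ≈ 22977 × 3.094/100 ≈ 711.
Total lost output = 538 + 836 + 591 + 1147 + 711 = 3823 billion.

€3,823 billion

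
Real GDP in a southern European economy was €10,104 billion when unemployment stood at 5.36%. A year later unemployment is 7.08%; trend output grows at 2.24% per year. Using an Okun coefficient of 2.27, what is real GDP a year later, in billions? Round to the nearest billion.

€9,936 billion

Δu = 7.08 - 5.36 = 1.72 points.
Okun's law (growth form): g_Y = g_Y* - β × Δu = 2.24 - 2.27 × (1.72) = 2.24 - 3.9044 = -1.6644%.
Real GDP in the next year = 10104 × (1 - 1.6644/100) = 10104 × 0.983356 ≈ 9936 billion.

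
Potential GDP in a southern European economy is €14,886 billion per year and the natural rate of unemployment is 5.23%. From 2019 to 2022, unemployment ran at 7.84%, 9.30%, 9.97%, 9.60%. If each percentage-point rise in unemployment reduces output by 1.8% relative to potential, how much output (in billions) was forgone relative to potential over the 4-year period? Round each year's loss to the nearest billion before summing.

€4,231 billion

Year 2019: gap = -1.8 × (7.84 - 5.23) = -4.698%, loss ≈ 14886 × 4.698/100 ≈ 699.
Year 2020: gap = -1.8 × (9.3 - 5.23) = -7.326%, loss ≈ 14886 × 7.326/100 ≈ 1091.
Year 2021: gap = -1.8 × (9.97 - 5.23) = -8.532%, loss ≈ 14886 × 8.532/100 ≈ 1270.
Year 2022: gap = -1.8 × (9.6 - 5.23) = -7.866%, loss ≈ 14886 × 7.866/100 ≈ 1171.
Total lost output = 699 + 1091 + 1270 + 1171 = 4231 billion.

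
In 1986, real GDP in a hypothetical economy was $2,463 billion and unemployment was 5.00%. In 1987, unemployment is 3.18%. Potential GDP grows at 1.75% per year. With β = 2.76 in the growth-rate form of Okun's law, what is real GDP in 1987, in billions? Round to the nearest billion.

$2,630 billion

Δu = 3.18 - 5 = -1.82 points.
Okun's law (growth form): g_Y = g_Y* - β × Δu = 1.75 - 2.76 × (-1.82) = 1.75 + 5.0232 = 6.7732%.
Real GDP in the next year = 2463 × (1 + 6.7732/100) = 2463 × 1.067732 ≈ 2630 billion.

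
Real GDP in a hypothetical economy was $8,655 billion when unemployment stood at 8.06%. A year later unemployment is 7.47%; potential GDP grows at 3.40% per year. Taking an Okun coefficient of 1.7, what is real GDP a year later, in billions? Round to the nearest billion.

$9,036 billion

Δu = 7.47 - 8.06 = -0.59 points.
Okun's law (growth form): g_Y = g_Y* - β × Δu = 3.40 - 1.7 × (-0.59) = 3.4 + 1.003 = 4.403%.
Real GDP in the next year = 8655 × (1 + 4.403/100) = 8655 × 1.04403 ≈ 9036 billion.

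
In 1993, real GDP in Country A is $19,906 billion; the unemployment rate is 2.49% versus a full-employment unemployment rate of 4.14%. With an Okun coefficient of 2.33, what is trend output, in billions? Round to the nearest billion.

Unemployment gap = 2.49 - 4.14 = -1.65 points, so output gap = -2.33 × (-1.65) = 3.8445%.
Since Y = Y* × (1 + gap/100), Y* = 19906/1.038445 ≈ 19169 billion.

$19,169 billion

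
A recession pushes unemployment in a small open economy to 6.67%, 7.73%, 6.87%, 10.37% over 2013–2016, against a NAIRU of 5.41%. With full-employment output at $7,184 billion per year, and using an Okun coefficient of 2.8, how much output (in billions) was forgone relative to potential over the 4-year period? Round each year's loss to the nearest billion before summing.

$2,012 billion

Year 2013: gap = -2.8 × (6.67 - 5.41) = -3.528%, loss ≈ 7184 × 3.528/100 ≈ 253.
Year 2014: gap = -2.8 × (7.73 - 5.41) = -6.496%, loss ≈ 7184 × 6.496/100 ≈ 467.
Year 2015: gap = -2.8 × (6.87 - 5.41) = -4.088%, loss ≈ 7184 × 4.088/100 ≈ 294.
Year 2016: gap = -2.8 × (10.37 - 5.41) = -13.888%, loss ≈ 7184 × 13.888/100 ≈ 998.
Total lost output = 253 + 467 + 294 + 998 = 2012 billion.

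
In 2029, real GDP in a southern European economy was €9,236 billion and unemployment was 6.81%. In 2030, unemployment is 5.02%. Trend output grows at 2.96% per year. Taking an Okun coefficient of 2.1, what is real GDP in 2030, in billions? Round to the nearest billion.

Δu = 5.02 - 6.81 = -1.79 points.
Okun's law (growth form): g_Y = g_Y* - β × Δu = 2.96 - 2.1 × (-1.79) = 2.96 + 3.759 = 6.719%.
Real GDP in the next year = 9236 × (1 + 6.719/100) = 9236 × 1.06719 ≈ 9857 billion.

€9,857 billion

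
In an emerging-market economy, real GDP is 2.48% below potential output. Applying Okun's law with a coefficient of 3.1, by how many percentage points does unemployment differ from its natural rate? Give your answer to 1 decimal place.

Okun's law: output gap = -β × (u - u*), so u - u* = -(output gap)/β.
u - u* = -(-2.48)/3.1 = 0.8 percentage points.

0.8 percentage points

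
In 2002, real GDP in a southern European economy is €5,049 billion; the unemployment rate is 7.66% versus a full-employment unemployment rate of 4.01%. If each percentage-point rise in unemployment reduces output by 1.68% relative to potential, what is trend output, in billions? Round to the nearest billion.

Unemployment gap = 7.66 - 4.01 = 3.65 points, so output gap = -1.68 × 3.65 = -6.132%.
Since Y = Y* × (1 + gap/100), Y* = 5049/0.93868 ≈ 5379 billion.

€5,379 billion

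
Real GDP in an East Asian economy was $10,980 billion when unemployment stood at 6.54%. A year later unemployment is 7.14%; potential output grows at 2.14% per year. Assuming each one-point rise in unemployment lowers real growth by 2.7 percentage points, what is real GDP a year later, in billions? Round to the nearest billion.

$11,037 billion

Δu = 7.14 - 6.54 = 0.6 points.
Okun's law (growth form): g_Y = g_Y* - β × Δu = 2.14 - 2.7 × (0.60) = 2.14 - 1.62 = 0.52%.
Real GDP in the next year = 10980 × (1 + 0.52/100) = 10980 × 1.0052 ≈ 11037 billion.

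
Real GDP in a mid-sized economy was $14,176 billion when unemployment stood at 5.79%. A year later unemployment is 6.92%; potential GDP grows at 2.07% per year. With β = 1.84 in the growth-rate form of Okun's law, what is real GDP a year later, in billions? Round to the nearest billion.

Δu = 6.92 - 5.79 = 1.13 points.
Okun's law (growth form): g_Y = g_Y* - β × Δu = 2.07 - 1.84 × (1.13) = 2.07 - 2.0792 = -0.0092%.
Real GDP in the next year = 14176 × (1 - 0.0092/100) = 14176 × 0.999908 ≈ 14175 billion.

$14,175 billion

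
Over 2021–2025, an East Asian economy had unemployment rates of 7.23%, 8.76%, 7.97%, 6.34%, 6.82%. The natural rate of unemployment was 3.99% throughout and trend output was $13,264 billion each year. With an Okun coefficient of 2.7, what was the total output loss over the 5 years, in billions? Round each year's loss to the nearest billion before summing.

$6,149 billion

Year 2021: gap = -2.7 × (7.23 - 3.99) = -8.748%, loss ≈ 13264 × 8.748/100 ≈ 1160.
Year 2022: gap = -2.7 × (8.76 - 3.99) = -12.879%, loss ≈ 13264 × 12.879/100 ≈ 1708.
Year 2023: gap = -2.7 × (7.97 - 3.99) = -10.746%, loss ≈ 13264 × 10.746/100 ≈ 1425.
Year 2024: gap = -2.7 × (6.34 - 3.99) = -6.345%, loss ≈ 13264 × 6.345/100 ≈ 842.
Year 2025: gap = -2.7 × (6.82 - 3.99) = -7.641%, loss ≈ 13264 × 7.641/100 ≈ 1014.
Total lost output = 1160 + 1708 + 1425 + 842 + 1014 = 6149 billion.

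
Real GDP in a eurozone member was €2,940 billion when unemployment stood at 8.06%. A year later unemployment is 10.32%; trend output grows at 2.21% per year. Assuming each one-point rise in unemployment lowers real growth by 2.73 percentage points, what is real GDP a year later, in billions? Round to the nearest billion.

Δu = 10.32 - 8.06 = 2.26 points.
Okun's law (growth form): g_Y = g_Y* - β × Δu = 2.21 - 2.73 × (2.26) = 2.21 - 6.1698 = -3.9598%.
Real GDP in the next year = 2940 × (1 - 3.9598/100) = 2940 × 0.960402 ≈ 2824 billion.

€2,824 billion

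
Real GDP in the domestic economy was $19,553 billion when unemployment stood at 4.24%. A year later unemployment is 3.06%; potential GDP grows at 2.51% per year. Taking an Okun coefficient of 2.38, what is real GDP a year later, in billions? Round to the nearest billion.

Δu = 3.06 - 4.24 = -1.18 points.
Okun's law (growth form): g_Y = g_Y* - β × Δu = 2.51 - 2.38 × (-1.18) = 2.51 + 2.8084 = 5.3184%.
Real GDP in the next year = 19553 × (1 + 5.3184/100) = 19553 × 1.053184 ≈ 20593 billion.

$20,593 billion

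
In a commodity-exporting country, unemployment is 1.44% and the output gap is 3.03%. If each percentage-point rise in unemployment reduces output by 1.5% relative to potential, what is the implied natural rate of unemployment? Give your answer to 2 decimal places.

3.46%

From Okun's law, u - u* = -(output gap)/β = -(3.03)/1.5 = -2.02 points.
So u* = 1.44 + 2.02 = 3.46%.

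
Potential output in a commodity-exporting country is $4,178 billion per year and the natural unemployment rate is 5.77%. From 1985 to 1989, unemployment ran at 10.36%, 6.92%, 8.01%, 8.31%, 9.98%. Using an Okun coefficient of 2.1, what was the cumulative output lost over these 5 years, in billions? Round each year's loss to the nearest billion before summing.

Year 1985: gap = -2.1 × (10.36 - 5.77) = -9.639%, loss ≈ 4178 × 9.639/100 ≈ 403.
Year 1986: gap = -2.1 × (6.92 - 5.77) = -2.415%, loss ≈ 4178 × 2.415/100 ≈ 101.
Year 1987: gap = -2.1 × (8.01 - 5.77) = -4.704%, loss ≈ 4178 × 4.704/100 ≈ 197.
Year 1988: gap = -2.1 × (8.31 - 5.77) = -5.334%, loss ≈ 4178 × 5.334/100 ≈ 223.
Year 1989: gap = -2.1 × (9.98 - 5.77) = -8.841%, loss ≈ 4178 × 8.841/100 ≈ 369.
Total lost output = 403 + 101 + 197 + 223 + 369 = 1293 billion.

$1,293 billion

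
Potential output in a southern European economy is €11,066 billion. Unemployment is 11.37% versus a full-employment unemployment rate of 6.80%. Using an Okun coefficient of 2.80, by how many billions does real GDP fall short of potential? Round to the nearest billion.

€1,416 billion

Output gap = -2.80 × (11.37 - 6.8) = -2.8 × 4.57 = -12.796%.
Actual GDP ≈ 11066 × 0.87204 ≈ 9650 billion, so the shortfall is 11066 - 9650 = 1416 billion.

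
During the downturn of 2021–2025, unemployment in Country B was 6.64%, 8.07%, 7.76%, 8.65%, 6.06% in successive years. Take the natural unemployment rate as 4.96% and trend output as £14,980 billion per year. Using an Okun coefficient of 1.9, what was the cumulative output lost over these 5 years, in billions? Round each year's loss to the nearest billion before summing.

£3,523 billion

Year 2021: gap = -1.9 × (6.64 - 4.96) = -3.192%, loss ≈ 14980 × 3.192/100 ≈ 478.
Year 2022: gap = -1.9 × (8.07 - 4.96) = -5.909%, loss ≈ 14980 × 5.909/100 ≈ 885.
Year 2023: gap = -1.9 × (7.76 - 4.96) = -5.32%, loss ≈ 14980 × 5.32/100 ≈ 797.
Year 2024: gap = -1.9 × (8.65 - 4.96) = -7.011%, loss ≈ 14980 × 7.011/100 ≈ 1050.
Year 2025: gap = -1.9 × (6.06 - 4.96) = -2.09%, loss ≈ 14980 × 2.09/100 ≈ 313.
Total lost output = 478 + 885 + 797 + 1050 + 313 = 3523 billion.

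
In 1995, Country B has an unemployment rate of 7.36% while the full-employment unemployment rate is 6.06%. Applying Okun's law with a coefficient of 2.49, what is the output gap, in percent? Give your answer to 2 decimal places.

The unemployment gap is 7.36 - 6.06 = 1.3 percentage points.
Okun's law gives an output gap of -2.49 × 1.3 = -3.237%, i.e. 3.24% below potential.

-3.24%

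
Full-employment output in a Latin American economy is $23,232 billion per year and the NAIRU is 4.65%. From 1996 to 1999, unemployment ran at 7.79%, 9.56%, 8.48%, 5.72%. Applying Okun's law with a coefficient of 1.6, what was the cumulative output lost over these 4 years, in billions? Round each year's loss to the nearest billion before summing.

Year 1996: gap = -1.6 × (7.79 - 4.65) = -5.024%, loss ≈ 23232 × 5.024/100 ≈ 1167.
Year 1997: gap = -1.6 × (9.56 - 4.65) = -7.856%, loss ≈ 23232 × 7.856/100 ≈ 1825.
Year 1998: gap = -1.6 × (8.48 - 4.65) = -6.128%, loss ≈ 23232 × 6.128/100 ≈ 1424.
Year 1999: gap = -1.6 × (5.72 - 4.65) = -1.712%, loss ≈ 23232 × 1.712/100 ≈ 398.
Total lost output = 1167 + 1825 + 1424 + 398 = 4814 billion.

$4,814 billion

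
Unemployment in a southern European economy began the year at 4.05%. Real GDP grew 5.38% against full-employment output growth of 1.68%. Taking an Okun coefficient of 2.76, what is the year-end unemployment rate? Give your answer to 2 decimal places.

Growth-rate Okun's law: g_Y = g_Y* - β × Δu, so Δu = (g_Y* - g_Y)/β.
Δu = (1.68 - 5.38)/2.76 = -3.7/2.76 = -1.34 percentage points.
Year-end unemployment = 4.05 - 1.34 = 2.71%.

2.71%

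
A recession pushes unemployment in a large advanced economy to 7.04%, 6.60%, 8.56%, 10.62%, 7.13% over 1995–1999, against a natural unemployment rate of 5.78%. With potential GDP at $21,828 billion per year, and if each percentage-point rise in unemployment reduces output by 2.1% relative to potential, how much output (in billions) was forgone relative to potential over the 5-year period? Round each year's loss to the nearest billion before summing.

$5,066 billion

Year 1995: gap = -2.1 × (7.04 - 5.78) = -2.646%, loss ≈ 21828 × 2.646/100 ≈ 578.
Year 1996: gap = -2.1 × (6.6 - 5.78) = -1.722%, loss ≈ 21828 × 1.722/100 ≈ 376.
Year 1997: gap = -2.1 × (8.56 - 5.78) = -5.838%, loss ≈ 21828 × 5.838/100 ≈ 1274.
Year 1998: gap = -2.1 × (10.62 - 5.78) = -10.164%, loss ≈ 21828 × 10.164/100 ≈ 2219.
Year 1999: gap = -2.1 × (7.13 - 5.78) = -2.835%, loss ≈ 21828 × 2.835/100 ≈ 619.
Total lost output = 578 + 376 + 1274 + 2219 + 619 = 5066 billion.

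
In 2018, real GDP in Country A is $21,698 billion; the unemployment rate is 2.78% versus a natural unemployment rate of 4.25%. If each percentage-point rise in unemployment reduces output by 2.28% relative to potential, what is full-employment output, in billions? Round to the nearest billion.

Unemployment gap = 2.78 - 4.25 = -1.47 points, so output gap = -2.28 × (-1.47) = 3.3516%.
Since Y = Y* × (1 + gap/100), Y* = 21698/1.033516 ≈ 20994 billion.

$20,994 billion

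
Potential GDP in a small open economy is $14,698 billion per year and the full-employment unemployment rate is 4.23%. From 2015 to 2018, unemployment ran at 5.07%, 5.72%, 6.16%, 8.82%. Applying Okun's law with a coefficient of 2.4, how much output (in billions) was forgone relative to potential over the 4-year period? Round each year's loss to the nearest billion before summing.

Year 2015: gap = -2.4 × (5.07 - 4.23) = -2.016%, loss ≈ 14698 × 2.016/100 ≈ 296.
Year 2016: gap = -2.4 × (5.72 - 4.23) = -3.576%, loss ≈ 14698 × 3.576/100 ≈ 526.
Year 2017: gap = -2.4 × (6.16 - 4.23) = -4.632%, loss ≈ 14698 × 4.632/100 ≈ 681.
Year 2018: gap = -2.4 × (8.82 - 4.23) = -11.016%, loss ≈ 14698 × 11.016/100 ≈ 1619.
Total lost output = 296 + 526 + 681 + 1619 = 3122 billion.

$3,122 billion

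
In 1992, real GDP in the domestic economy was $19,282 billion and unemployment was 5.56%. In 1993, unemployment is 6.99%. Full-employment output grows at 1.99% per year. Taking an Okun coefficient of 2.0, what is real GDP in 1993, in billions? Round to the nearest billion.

Δu = 6.99 - 5.56 = 1.43 points.
Okun's law (growth form): g_Y = g_Y* - β × Δu = 1.99 - 2.0 × (1.43) = 1.99 - 2.86 = -0.87%.
Real GDP in the next year = 19282 × (1 - 0.87/100) = 19282 × 0.9913 ≈ 19114 billion.

$19,114 billion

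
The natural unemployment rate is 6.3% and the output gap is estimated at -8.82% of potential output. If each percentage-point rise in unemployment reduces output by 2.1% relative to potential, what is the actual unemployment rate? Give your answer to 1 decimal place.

10.5%

From Okun's law, u - u* = -(output gap)/β = -(-8.82)/2.1 = 4.2 points.
So u = 6.3 + 4.2 = 10.5%.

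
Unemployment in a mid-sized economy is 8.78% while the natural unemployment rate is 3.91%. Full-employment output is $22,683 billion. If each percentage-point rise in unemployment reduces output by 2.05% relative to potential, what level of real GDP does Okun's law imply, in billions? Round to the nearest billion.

Unemployment gap = 8.78 - 3.91 = 4.87 points, so the output gap is -2.05 × 4.87 = -9.9835%.
Actual GDP = 22683 × (1 - 9.9835/100) = 22683 × 0.900165 ≈ 20418 billion.

$20,418 billion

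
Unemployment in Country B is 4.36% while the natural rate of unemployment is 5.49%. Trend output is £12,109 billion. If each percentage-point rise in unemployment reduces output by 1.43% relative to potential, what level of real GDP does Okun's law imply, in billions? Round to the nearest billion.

Unemployment gap = 4.36 - 5.49 = -1.13 points, so the output gap is -1.43 × (-1.13) = 1.6159%.
Actual GDP = 12109 × (1 + 1.6159/100) = 12109 × 1.016159 ≈ 12305 billion.

£12,305 billion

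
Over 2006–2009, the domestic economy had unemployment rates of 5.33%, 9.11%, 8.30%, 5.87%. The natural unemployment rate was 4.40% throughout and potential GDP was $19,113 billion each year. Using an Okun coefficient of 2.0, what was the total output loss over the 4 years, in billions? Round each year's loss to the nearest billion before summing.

Year 2006: gap = -2.0 × (5.33 - 4.4) = -1.86%, loss ≈ 19113 × 1.86/100 ≈ 356.
Year 2007: gap = -2.0 × (9.11 - 4.4) = -9.42%, loss ≈ 19113 × 9.42/100 ≈ 1800.
Year 2008: gap = -2.0 × (8.3 - 4.4) = -7.8%, loss ≈ 19113 × 7.8/100 ≈ 1491.
Year 2009: gap = -2.0 × (5.87 - 4.4) = -2.94%, loss ≈ 19113 × 2.94/100 ≈ 562.
Total lost output = 356 + 1800 + 1491 + 562 = 4209 billion.

$4,209 billion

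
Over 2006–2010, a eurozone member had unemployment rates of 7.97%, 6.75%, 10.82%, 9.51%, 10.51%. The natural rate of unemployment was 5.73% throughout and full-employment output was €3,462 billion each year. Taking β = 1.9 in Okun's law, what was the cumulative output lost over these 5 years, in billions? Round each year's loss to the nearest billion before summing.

€1,112 billion

Year 2006: gap = -1.9 × (7.97 - 5.73) = -4.256%, loss ≈ 3462 × 4.256/100 ≈ 147.
Year 2007: gap = -1.9 × (6.75 - 5.73) = -1.938%, loss ≈ 3462 × 1.938/100 ≈ 67.
Year 2008: gap = -1.9 × (10.82 - 5.73) = -9.671%, loss ≈ 3462 × 9.671/100 ≈ 335.
Year 2009: gap = -1.9 × (9.51 - 5.73) = -7.182%, loss ≈ 3462 × 7.182/100 ≈ 249.
Year 2010: gap = -1.9 × (10.51 - 5.73) = -9.082%, loss ≈ 3462 × 9.082/100 ≈ 314.
Total lost output = 147 + 67 + 335 + 249 + 314 = 1112 billion.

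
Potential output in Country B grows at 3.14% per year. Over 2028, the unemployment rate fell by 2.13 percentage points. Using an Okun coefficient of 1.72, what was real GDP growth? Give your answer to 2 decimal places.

6.80%

Growth-rate Okun's law: g_Y = g_Y* - β × Δu.
g_Y = 3.14 - 1.72 × (-2.13) = 3.14 + 3.6636 = 6.8036%, i.e. 6.80% to 2 d.p.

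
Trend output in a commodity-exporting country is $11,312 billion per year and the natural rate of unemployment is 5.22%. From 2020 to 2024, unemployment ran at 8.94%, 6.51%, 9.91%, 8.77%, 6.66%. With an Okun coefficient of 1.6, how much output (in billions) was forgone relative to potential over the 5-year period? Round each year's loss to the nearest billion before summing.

$2,659 billion

Year 2020: gap = -1.6 × (8.94 - 5.22) = -5.952%, loss ≈ 11312 × 5.952/100 ≈ 673.
Year 2021: gap = -1.6 × (6.51 - 5.22) = -2.064%, loss ≈ 11312 × 2.064/100 ≈ 233.
Year 2022: gap = -1.6 × (9.91 - 5.22) = -7.504%, loss ≈ 11312 × 7.504/100 ≈ 849.
Year 2023: gap = -1.6 × (8.77 - 5.22) = -5.68%, loss ≈ 11312 × 5.68/100 ≈ 643.
Year 2024: gap = -1.6 × (6.66 - 5.22) = -2.304%, loss ≈ 11312 × 2.304/100 ≈ 261.
Total lost output = 673 + 233 + 849 + 643 + 261 = 2659 billion.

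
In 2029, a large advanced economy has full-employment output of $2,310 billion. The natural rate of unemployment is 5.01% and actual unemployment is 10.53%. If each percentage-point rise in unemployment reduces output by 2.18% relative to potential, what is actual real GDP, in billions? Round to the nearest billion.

Unemployment gap = 10.53 - 5.01 = 5.52 points, so the output gap is -2.18 × 5.52 = -12.0336%.
Actual GDP = 2310 × (1 - 12.0336/100) = 2310 × 0.879664 ≈ 2032 billion.

$2,032 billion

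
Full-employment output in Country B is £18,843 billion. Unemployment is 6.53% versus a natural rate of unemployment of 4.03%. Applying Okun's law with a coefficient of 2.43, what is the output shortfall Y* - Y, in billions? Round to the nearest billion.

Output gap = -2.43 × (6.53 - 4.03) = -2.43 × 2.5 = -6.075%.
Actual GDP ≈ 18843 × 0.93925 ≈ 17698 billion, so the shortfall is 18843 - 17698 = 1145 billion.

£1,145 billion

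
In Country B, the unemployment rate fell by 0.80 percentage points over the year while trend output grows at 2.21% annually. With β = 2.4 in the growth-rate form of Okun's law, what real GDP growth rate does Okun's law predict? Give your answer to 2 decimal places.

4.13%

Growth-rate Okun's law: g_Y = g_Y* - β × Δu.
g_Y = 2.21 - 2.4 × (-0.80) = 2.21 + 1.92 = 4.13%, i.e. 4.13% to 2 d.p.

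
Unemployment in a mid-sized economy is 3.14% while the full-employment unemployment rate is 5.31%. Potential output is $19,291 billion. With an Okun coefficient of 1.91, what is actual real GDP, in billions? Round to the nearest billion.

Unemployment gap = 3.14 - 5.31 = -2.17 points, so the output gap is -1.91 × (-2.17) = 4.1447%.
Actual GDP = 19291 × (1 + 4.1447/100) = 19291 × 1.041447 ≈ 20091 billion.

$20,091 billion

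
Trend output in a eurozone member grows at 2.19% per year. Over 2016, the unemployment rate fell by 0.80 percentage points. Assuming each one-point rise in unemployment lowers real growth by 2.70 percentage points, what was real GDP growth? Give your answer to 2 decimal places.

4.35%

Growth-rate Okun's law: g_Y = g_Y* - β × Δu.
g_Y = 2.19 - 2.70 × (-0.80) = 2.19 + 2.16 = 4.35%, i.e. 4.35% to 2 d.p.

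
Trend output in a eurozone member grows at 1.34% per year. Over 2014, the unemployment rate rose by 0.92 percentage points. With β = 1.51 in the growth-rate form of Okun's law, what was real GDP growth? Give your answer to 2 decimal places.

-0.05%

Growth-rate Okun's law: g_Y = g_Y* - β × Δu.
g_Y = 1.34 - 1.51 × (0.92) = 1.34 - 1.3892 = -0.0492%, i.e. -0.05% to 2 d.p.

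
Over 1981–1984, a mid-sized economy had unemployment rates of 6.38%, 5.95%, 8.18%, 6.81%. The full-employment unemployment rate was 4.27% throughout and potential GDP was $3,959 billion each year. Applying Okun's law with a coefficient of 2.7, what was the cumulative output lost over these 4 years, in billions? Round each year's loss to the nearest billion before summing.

$1,096 billion

Year 1981: gap = -2.7 × (6.38 - 4.27) = -5.697%, loss ≈ 3959 × 5.697/100 ≈ 226.
Year 1982: gap = -2.7 × (5.95 - 4.27) = -4.536%, loss ≈ 3959 × 4.536/100 ≈ 180.
Year 1983: gap = -2.7 × (8.18 - 4.27) = -10.557%, loss ≈ 3959 × 10.557/100 ≈ 418.
Year 1984: gap = -2.7 × (6.81 - 4.27) = -6.858%, loss ≈ 3959 × 6.858/100 ≈ 272.
Total lost output = 226 + 180 + 418 + 272 = 1096 billion.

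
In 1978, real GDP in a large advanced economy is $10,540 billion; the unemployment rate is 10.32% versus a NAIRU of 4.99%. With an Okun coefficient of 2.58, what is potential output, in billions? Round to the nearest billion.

$12,220 billion

Unemployment gap = 10.32 - 4.99 = 5.33 points, so output gap = -2.58 × 5.33 = -13.7514%.
Since Y = Y* × (1 + gap/100), Y* = 10540/0.862486 ≈ 12220 billion.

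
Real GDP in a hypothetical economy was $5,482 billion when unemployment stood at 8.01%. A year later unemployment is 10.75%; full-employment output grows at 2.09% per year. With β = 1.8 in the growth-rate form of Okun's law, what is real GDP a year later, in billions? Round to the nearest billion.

Δu = 10.75 - 8.01 = 2.74 points.
Okun's law (growth form): g_Y = g_Y* - β × Δu = 2.09 - 1.8 × (2.74) = 2.09 - 4.932 = -2.842%.
Real GDP in the next year = 5482 × (1 - 2.842/100) = 5482 × 0.97158 ≈ 5326 billion.

$5,326 billion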